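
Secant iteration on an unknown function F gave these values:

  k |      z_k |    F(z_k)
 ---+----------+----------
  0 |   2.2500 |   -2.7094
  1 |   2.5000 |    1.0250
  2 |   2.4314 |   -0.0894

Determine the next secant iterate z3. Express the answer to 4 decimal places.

2.4369

z3 = 2.4314 − (-0.0894)·(2.4314 − 2.5000) / (-0.0894 − 1.0250)
   = 2.4314 − (0.006133)/(-1.114400) = 2.436903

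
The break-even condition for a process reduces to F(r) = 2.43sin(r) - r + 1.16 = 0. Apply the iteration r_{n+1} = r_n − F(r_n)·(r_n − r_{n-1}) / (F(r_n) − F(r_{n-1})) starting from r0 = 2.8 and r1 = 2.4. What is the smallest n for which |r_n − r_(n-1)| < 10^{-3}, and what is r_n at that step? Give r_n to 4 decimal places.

F(2.8) = -0.825979, F(2.4) = 0.401376
r2 = 2.400000 − 0.401376·(-0.400000)/(1.227354) = 2.530810;  |Δ| = 0.130810
F(2.530810) = 0.022816
r3 = 2.530810 − 0.022816·(0.130810)/(-0.378559) = 2.538694;  |Δ| = 0.007884
F(2.538694) = -0.000805
r4 = 2.538694 − (-0.000805)·(0.007884)/(-0.023622) = 2.538425;  |Δ| = 0.000269
|r4 − r3| = 0.000269 < 10^{-3}

n = 4, r_n = 2.5384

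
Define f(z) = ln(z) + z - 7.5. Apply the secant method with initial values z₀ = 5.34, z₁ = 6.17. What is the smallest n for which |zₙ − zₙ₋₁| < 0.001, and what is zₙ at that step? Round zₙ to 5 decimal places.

f(5.34) = -0.4847743, f(6.17) = 0.4896988
z₂ = 6.1700000 − 0.4896988·(0.8300000)/(0.9744732) = 5.7529028;  |Δ| = 0.4170972
f(5.7529028) = 0.0026074
z₃ = 5.7529028 − 0.0026074·(-0.4170972)/(-0.4870915) = 5.7506701;  |Δ| = 0.0022327
f(5.7506701) = -0.0000135
z₄ = 5.7506701 − (-0.0000135)·(-0.0022327)/(-0.0026209) = 5.7506816;  |Δ| = 0.0000115
|z₄ − z₃| = 0.0000115 < 0.001

n = 4, zₙ = 5.75068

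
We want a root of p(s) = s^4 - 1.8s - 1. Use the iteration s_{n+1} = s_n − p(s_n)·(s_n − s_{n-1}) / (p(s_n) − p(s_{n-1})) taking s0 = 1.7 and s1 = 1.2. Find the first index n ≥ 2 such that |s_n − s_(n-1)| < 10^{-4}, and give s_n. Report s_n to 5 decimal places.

n = 6, s_n = 1.36325

p(1.7) = 4.2921000, p(1.2) = -1.0864000
s2 = 1.2000000 − (-1.0864000)·(-0.5000000)/(-5.3785000) = 1.3009947;  |Δ| = 0.1009947
p(1.3009947) = -0.4769390
s3 = 1.3009947 − (-0.4769390)·(0.1009947)/(0.6094610) = 1.3800290;  |Δ| = 0.0790343
p(1.3800290) = 0.1429918
s4 = 1.3800290 − 0.1429918·(0.0790343)/(0.6199308) = 1.3617991;  |Δ| = 0.0182299
p(1.3617991) = -0.0120799
s5 = 1.3617991 − (-0.0120799)·(-0.0182299)/(-0.1550718) = 1.3632192;  |Δ| = 0.0014201
p(1.3632192) = -0.0002682
s6 = 1.3632192 − (-0.0002682)·(0.0014201)/(0.0118118) = 1.3632514;  |Δ| = 0.0000322
|s6 − s5| = 0.0000322 < 10^{-4}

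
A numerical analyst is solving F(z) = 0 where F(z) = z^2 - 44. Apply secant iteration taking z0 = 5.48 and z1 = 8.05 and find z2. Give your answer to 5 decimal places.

6.51249

F(5.48) = -13.9696000, F(8.05) = 20.8025000
z2 = 8.0500000 − 20.8025000·(8.0500000 − 5.4800000) / (20.8025000 − (-13.9696000)) = 8.0500000 − (53.4624250)/(34.7721000) = 6.5124908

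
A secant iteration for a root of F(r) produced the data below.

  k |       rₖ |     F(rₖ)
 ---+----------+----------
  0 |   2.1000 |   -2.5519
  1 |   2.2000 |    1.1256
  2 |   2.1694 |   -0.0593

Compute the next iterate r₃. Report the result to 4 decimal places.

r₃ = 2.1694 − (-0.0593)·(2.1694 − 2.2000) / (-0.0593 − 1.1256)
   = 2.1694 − (0.001815)/(-1.184900) = 2.170931

2.1709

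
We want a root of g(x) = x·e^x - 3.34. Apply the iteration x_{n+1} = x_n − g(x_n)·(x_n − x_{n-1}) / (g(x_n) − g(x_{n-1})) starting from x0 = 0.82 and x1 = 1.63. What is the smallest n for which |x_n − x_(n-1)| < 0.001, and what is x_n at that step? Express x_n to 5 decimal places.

g(0.82) = -1.4781901, g(1.63) = 4.9793158
x2 = 1.6300000 − 4.9793158·(0.8100000)/(6.4575059) = 1.0054174;  |Δ| = 0.6245826
g(1.0054174) = -0.5921461
x3 = 1.0054174 − (-0.5921461)·(-0.6245826)/(-5.5714619) = 1.0717993;  |Δ| = 0.0663819
g(1.0717993) = -0.2096710
x4 = 1.0717993 − (-0.2096710)·(0.0663819)/(0.3824752) = 1.1081895;  |Δ| = 0.0363902
g(1.1081895) = 0.0165617
x5 = 1.1081895 − 0.0165617·(0.0363902)/(0.2262326) = 1.1055255;  |Δ| = 0.0026640
g(1.1055255) = -0.0004157
x6 = 1.1055255 − (-0.0004157)·(-0.0026640)/(-0.0169774) = 1.1055908;  |Δ| = 0.0000652
|x6 − x5| = 0.0000652 < 0.001

n = 6, x_n = 1.10559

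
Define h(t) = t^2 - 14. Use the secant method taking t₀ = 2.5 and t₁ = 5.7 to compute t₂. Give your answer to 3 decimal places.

h(2.5) = -7.75000, h(5.7) = 18.49000
t₂ = 5.70000 − 18.49000·(5.70000 − 2.50000) / (18.49000 − (-7.75000)) = 5.70000 − (59.16800)/(26.24000) = 3.44512

3.445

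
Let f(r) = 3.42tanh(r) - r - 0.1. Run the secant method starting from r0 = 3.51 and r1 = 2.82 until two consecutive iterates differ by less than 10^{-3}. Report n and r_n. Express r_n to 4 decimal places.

n = 4, r_n = 3.3109

f(3.51) = -0.196108, f(2.82) = 0.475784
r2 = 2.820000 − 0.475784·(-0.690000)/(0.671893) = 3.308607;  |Δ| = 0.488607
f(3.308607) = 0.002259
r3 = 3.308607 − 0.002259·(0.488607)/(-0.473525) = 3.310938;  |Δ| = 0.002331
f(3.310938) = -0.000030
r4 = 3.310938 − (-0.000030)·(0.002331)/(-0.002289) = 3.310908;  |Δ| = 0.000030
|r4 − r3| = 0.000030 < 10^{-3}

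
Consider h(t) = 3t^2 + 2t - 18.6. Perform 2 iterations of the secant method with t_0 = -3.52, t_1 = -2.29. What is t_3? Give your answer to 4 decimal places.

-2.8547

h(-3.52) = 11.531200, h(-2.29) = -7.447700
t_2 = -2.290000 − (-7.447700)·(-2.290000 − (-3.520000)) / (-7.447700 − 11.531200) = -2.290000 − (-9.160671)/(-18.978900) = -2.772677
h(-2.772677) = -1.082147
t_3 = -2.772677 − (-1.082147)·(-2.772677 − (-2.290000)) / (-1.082147 − (-7.447700)) = -2.772677 − (0.522327)/(6.365553) = -2.854732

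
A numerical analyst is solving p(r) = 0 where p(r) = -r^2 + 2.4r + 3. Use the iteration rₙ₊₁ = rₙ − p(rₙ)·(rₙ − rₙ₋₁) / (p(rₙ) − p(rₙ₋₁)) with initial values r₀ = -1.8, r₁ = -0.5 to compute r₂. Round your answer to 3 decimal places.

p(-1.8) = -4.56000, p(-0.5) = 1.55000
r₂ = -0.50000 − 1.55000·(-0.50000 − (-1.80000)) / (1.55000 − (-4.56000)) = -0.50000 − (2.01500)/(6.11000) = -0.82979

-0.830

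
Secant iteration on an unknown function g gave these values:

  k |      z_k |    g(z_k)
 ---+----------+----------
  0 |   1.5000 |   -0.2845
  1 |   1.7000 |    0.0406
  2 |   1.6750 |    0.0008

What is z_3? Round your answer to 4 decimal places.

z_3 = 1.6750 − 0.0008·(1.6750 − 1.7000) / (0.0008 − 0.0406)
   = 1.6750 − (-0.000020)/(-0.039800) = 1.674497

1.6745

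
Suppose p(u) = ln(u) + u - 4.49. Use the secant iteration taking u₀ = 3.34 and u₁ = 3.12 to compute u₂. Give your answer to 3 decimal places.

p(3.34) = 0.05597, p(3.12) = -0.23217
u₂ = 3.12000 − (-0.23217)·(3.12000 − 3.34000) / (-0.23217 − 0.05597) = 3.12000 − (0.05108)/(-0.28814) = 3.29726

3.297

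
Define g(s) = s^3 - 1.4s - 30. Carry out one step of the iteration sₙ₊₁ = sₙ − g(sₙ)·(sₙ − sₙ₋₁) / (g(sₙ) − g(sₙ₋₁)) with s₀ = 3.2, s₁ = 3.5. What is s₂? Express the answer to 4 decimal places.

3.2530

g(3.2) = -1.712000, g(3.5) = 7.975000
s₂ = 3.500000 − 7.975000·(3.500000 − 3.200000) / (7.975000 − (-1.712000)) = 3.500000 − (2.392500)/(9.687000) = 3.253020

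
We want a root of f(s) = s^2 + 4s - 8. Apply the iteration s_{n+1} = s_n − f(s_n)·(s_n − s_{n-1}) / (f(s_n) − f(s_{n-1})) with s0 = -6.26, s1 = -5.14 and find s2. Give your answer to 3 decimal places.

f(-6.26) = 6.14760, f(-5.14) = -2.14040
s2 = -5.14000 − (-2.14040)·(-5.14000 − (-6.26000)) / (-2.14040 − 6.14760) = -5.14000 − (-2.39725)/(-8.28800) = -5.42924

-5.429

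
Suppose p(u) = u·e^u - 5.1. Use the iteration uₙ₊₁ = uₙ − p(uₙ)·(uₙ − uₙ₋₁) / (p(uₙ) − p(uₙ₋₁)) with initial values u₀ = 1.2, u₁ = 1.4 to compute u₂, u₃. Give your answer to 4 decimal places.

p(1.2) = -1.115860, p(1.4) = 0.577280
u₂ = 1.400000 − 0.577280·(1.400000 − 1.200000) / (0.577280 − (-1.115860)) = 1.400000 − (0.115456)/(1.693140) = 1.331810
p(1.331810) = -0.055250
u₃ = 1.331810 − (-0.055250)·(1.331810 − 1.400000) / (-0.055250 − 0.577280) = 1.331810 − (0.003768)/(-0.632530) = 1.337766

1.3318, 1.3378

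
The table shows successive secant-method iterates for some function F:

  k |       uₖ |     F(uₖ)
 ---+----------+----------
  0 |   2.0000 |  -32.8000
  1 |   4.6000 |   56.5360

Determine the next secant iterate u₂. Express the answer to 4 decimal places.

2.9546

u₂ = 4.6000 − 56.5360·(4.6000 − 2.0000) / (56.5360 − (-32.8000))
   = 4.6000 − (146.993600)/(89.336000) = 2.954598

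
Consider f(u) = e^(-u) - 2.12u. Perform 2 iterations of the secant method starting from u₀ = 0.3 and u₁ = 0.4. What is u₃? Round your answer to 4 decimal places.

0.3368

f(0.3) = 0.104818, f(0.4) = -0.177680
u₂ = 0.400000 − (-0.177680)·(0.400000 − 0.300000) / (-0.177680 − 0.104818) = 0.400000 − (-0.017768)/(-0.282498) = 0.337104
f(0.337104) = -0.000826
u₃ = 0.337104 − (-0.000826)·(0.337104 − 0.400000) / (-0.000826 − (-0.177680)) = 0.337104 − (0.000052)/(0.176854) = 0.336810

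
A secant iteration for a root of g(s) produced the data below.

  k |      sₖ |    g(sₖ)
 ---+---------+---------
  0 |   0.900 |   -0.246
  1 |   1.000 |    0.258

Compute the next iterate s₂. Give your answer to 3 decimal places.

0.949

s₂ = 1.000 − 0.258·(1.000 − 0.900) / (0.258 − (-0.246))
   = 1.000 − (0.02580)/(0.50400) = 0.94881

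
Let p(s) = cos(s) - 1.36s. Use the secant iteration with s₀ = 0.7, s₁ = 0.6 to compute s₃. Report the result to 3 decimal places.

p(0.7) = -0.18716, p(0.6) = 0.00934
s₂ = 0.60000 − 0.00934·(0.60000 − 0.70000) / (0.00934 − (-0.18716)) = 0.60000 − (-0.00093)/(0.19649) = 0.60475
p(0.60475) = 0.00018
s₃ = 0.60475 − 0.00018·(0.60475 − 0.60000) / (0.00018 − 0.00934) = 0.60475 − (0.00000)/(-0.00915) = 0.60485

0.605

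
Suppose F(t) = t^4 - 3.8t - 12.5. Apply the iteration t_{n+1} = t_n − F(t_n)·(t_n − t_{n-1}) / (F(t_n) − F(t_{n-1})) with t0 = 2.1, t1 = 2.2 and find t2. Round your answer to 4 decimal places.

F(2.1) = -1.031900, F(2.2) = 2.565600
t2 = 2.200000 − 2.565600·(2.200000 − 2.100000) / (2.565600 − (-1.031900)) = 2.200000 − (0.256560)/(3.597500) = 2.128684

2.1287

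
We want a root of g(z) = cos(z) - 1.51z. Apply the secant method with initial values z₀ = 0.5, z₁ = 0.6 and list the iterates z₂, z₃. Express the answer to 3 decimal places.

0.560, 0.561

g(0.5) = 0.12258, g(0.6) = -0.08066
z₂ = 0.60000 − (-0.08066)·(0.60000 − 0.50000) / (-0.08066 − 0.12258) = 0.60000 − (-0.00807)/(-0.20325) = 0.56031
g(0.56031) = 0.00102
z₃ = 0.56031 − 0.00102·(0.56031 − 0.60000) / (0.00102 − (-0.08066)) = 0.56031 − (-0.00004)/(0.08168) = 0.56081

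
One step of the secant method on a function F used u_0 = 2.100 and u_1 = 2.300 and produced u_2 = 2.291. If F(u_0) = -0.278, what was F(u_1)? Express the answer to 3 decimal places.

0.013

The secant line through (2.100, -0.278) and (2.300, F(u_1)) crosses zero at u_2 = 2.291.
So (2.100, -0.278), (2.300, F(u_1)), (2.291, 0) are collinear:
F(u_1) = -0.278 · (2.300 − 2.291) / (2.100 − 2.291) = -0.278 · (0.00900)/(-0.19100) = 0.01310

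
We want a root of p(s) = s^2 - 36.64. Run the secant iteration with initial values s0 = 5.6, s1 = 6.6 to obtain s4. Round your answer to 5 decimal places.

p(5.6) = -5.2800000, p(6.6) = 6.9200000
s2 = 6.6000000 − 6.9200000·(6.6000000 − 5.6000000) / (6.9200000 − (-5.2800000)) = 6.6000000 − (6.9200000)/(12.2000000) = 6.0327869
p(6.0327869) = -0.2454824
s3 = 6.0327869 − (-0.2454824)·(6.0327869 − 6.6000000) / (-0.2454824 − 6.9200000) = 6.0327869 − (0.1392408)/(-7.1654824) = 6.0522191
p(6.0522191) = -0.0106446
s4 = 6.0522191 − (-0.0106446)·(6.0522191 − 6.0327869) / (-0.0106446 − (-0.2454824)) = 6.0522191 − (-0.0002068)/(0.2348378) = 6.0530999

6.05310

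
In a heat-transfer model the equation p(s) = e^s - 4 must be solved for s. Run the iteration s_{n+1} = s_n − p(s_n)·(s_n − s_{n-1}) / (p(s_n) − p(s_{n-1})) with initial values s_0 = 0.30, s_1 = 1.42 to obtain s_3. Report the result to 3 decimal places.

1.386

p(0.30) = -2.65014, p(1.42) = 0.13712
s_2 = 1.42000 − 0.13712·(1.42000 − 0.30000) / (0.13712 − (-2.65014)) = 1.42000 − (0.15357)/(2.78726) = 1.36490
p(1.36490) = -0.08466
s_3 = 1.36490 − (-0.08466)·(1.36490 − 1.42000) / (-0.08466 − 0.13712) = 1.36490 − (0.00466)/(-0.22178) = 1.38593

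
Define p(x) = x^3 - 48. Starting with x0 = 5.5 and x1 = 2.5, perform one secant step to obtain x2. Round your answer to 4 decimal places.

3.1443

p(5.5) = 118.375000, p(2.5) = -32.375000
x2 = 2.500000 − (-32.375000)·(2.500000 − 5.500000) / (-32.375000 − 118.375000) = 2.500000 − (97.125000)/(-150.750000) = 3.144279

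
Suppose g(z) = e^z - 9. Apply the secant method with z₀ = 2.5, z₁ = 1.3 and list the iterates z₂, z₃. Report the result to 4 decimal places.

2.0514, 2.2747

g(2.5) = 3.182494, g(1.3) = -5.330703
z₂ = 1.300000 − (-5.330703)·(1.300000 − 2.500000) / (-5.330703 − 3.182494) = 1.300000 − (6.396844)/(-8.513197) = 2.051403
g(2.051403) = -1.221191
z₃ = 2.051403 − (-1.221191)·(2.051403 − 1.300000) / (-1.221191 − (-5.330703)) = 2.051403 − (-0.917607)/(4.109512) = 2.274692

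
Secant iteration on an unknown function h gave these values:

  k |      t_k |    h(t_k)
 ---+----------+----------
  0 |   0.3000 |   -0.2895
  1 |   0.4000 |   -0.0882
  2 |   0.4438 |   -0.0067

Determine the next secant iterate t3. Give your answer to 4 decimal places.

t3 = 0.4438 − (-0.0067)·(0.4438 − 0.4000) / (-0.0067 − (-0.0882))
   = 0.4438 − (-0.000293)/(0.081500) = 0.447401

0.4474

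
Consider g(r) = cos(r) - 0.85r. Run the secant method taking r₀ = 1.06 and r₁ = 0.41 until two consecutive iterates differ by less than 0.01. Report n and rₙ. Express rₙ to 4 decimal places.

n = 4, rₙ = 0.8106

g(1.06) = -0.412128, g(0.41) = 0.568621
r₂ = 0.410000 − 0.568621·(-0.650000)/(0.980749) = 0.786859;  |Δ| = 0.376859
g(0.786859) = 0.037244
r₃ = 0.786859 − 0.037244·(0.376859)/(-0.531377) = 0.813272;  |Δ| = 0.026414
g(0.813272) = -0.004157
r₄ = 0.813272 − (-0.004157)·(0.026414)/(-0.041400) = 0.810620;  |Δ| = 0.002652
|r₄ − r₃| = 0.002652 < 0.01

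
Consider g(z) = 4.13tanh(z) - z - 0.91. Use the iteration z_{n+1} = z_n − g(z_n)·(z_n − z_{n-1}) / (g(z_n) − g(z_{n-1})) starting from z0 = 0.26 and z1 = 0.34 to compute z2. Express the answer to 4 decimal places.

g(0.26) = -0.119759, g(0.34) = 0.102482
z2 = 0.340000 − 0.102482·(0.340000 − 0.260000) / (0.102482 − (-0.119759)) = 0.340000 − (0.008199)/(0.222241) = 0.303110

0.3031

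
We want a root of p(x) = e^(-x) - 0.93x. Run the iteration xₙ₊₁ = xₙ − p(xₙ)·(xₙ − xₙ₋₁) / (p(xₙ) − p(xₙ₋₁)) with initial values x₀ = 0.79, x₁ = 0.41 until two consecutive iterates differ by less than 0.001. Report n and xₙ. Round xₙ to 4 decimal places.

p(0.79) = -0.280855, p(0.41) = 0.282350
x₂ = 0.410000 − 0.282350·(-0.380000)/(0.563205) = 0.600504;  |Δ| = 0.190504
p(0.600504) = -0.009934
x₃ = 0.600504 − (-0.009934)·(0.190504)/(-0.292284) = 0.594030;  |Δ| = 0.006475
p(0.594030) = -0.000349
x₄ = 0.594030 − (-0.000349)·(-0.006475)/(0.009585) = 0.593794;  |Δ| = 0.000236
|x₄ − x₃| = 0.000236 < 0.001

n = 4, xₙ = 0.5938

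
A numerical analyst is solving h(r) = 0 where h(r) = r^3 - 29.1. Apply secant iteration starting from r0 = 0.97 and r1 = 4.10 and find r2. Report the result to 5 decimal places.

2.26729

h(0.97) = -28.1873270, h(4.10) = 39.8210000
r2 = 4.1000000 − 39.8210000·(4.1000000 − 0.9700000) / (39.8210000 − (-28.1873270)) = 4.1000000 − (124.6397300)/(68.0083270) = 2.2672872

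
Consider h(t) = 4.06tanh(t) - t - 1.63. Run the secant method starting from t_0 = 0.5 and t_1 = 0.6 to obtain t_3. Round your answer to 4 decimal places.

h(0.5) = -0.253804, h(0.6) = -0.049579
t_2 = 0.600000 − (-0.049579)·(0.600000 − 0.500000) / (-0.049579 − (-0.253804)) = 0.600000 − (-0.004958)/(0.204226) = 0.624276
h(0.624276) = -0.004636
t_3 = 0.624276 − (-0.004636)·(0.624276 − 0.600000) / (-0.004636 − (-0.049579)) = 0.624276 − (-0.000113)/(0.044942) = 0.626781

0.6268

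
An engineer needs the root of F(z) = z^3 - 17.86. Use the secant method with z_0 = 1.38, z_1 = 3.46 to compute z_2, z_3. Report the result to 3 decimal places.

2.197, 2.494

F(1.38) = -15.23193, F(3.46) = 23.56174
z_2 = 3.46000 − 23.56174·(3.46000 − 1.38000) / (23.56174 − (-15.23193)) = 3.46000 − (49.00841)/(38.79366) = 2.19669
F(2.19669) = -7.25998
z_3 = 2.19669 − (-7.25998)·(2.19669 − 3.46000) / (-7.25998 − 23.56174) = 2.19669 − (9.17161)/(-30.82172) = 2.49426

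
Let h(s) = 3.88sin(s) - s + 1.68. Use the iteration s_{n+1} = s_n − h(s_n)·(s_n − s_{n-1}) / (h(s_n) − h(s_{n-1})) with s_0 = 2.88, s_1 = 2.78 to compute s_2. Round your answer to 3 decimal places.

h(2.88) = -0.19656, h(2.78) = 0.27261
s_2 = 2.78000 − 0.27261·(2.78000 − 2.88000) / (0.27261 − (-0.19656)) = 2.78000 − (-0.02726)/(0.46916) = 2.83810

2.838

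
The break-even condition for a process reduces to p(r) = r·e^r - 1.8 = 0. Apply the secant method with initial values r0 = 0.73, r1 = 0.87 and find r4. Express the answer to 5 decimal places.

p(0.73) = -0.2851912, p(0.87) = 0.2766124
r2 = 0.8700000 − 0.2766124·(0.8700000 − 0.7300000) / (0.2766124 − (-0.2851912)) = 0.8700000 − (0.0387257)/(0.5618036) = 0.8010689
p(0.8010689) = -0.0152817
r3 = 0.8010689 − (-0.0152817)·(0.8010689 − 0.8700000) / (-0.0152817 − 0.2766124) = 0.8010689 − (0.0010534)/(-0.2918942) = 0.8046777
p(0.8046777) = -0.0007602
r4 = 0.8046777 − (-0.0007602)·(0.8046777 − 0.8010689) / (-0.0007602 − (-0.0152817)) = 0.8046777 − (-0.0000027)/(0.0145215) = 0.8048666

0.80487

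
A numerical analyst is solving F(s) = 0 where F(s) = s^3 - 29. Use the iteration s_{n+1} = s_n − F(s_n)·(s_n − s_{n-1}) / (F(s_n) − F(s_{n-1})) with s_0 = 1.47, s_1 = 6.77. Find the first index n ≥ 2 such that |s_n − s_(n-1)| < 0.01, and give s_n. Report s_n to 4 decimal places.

F(1.47) = -25.823477, F(6.77) = 281.288733
s_2 = 6.770000 − 281.288733·(5.300000)/(307.112210) = 1.915650;  |Δ| = 4.854350
F(1.915650) = -21.970115
s_3 = 1.915650 − (-21.970115)·(-4.854350)/(-303.258848) = 2.267331;  |Δ| = 0.351682
F(2.267331) = -17.344121
s_4 = 2.267331 − (-17.344121)·(0.351682)/(4.625994) = 3.585883;  |Δ| = 1.318552
F(3.585883) = 17.109287
s_5 = 3.585883 − 17.109287·(1.318552)/(34.453408) = 2.931101;  |Δ| = 0.654782
F(2.931101) = -3.817878
s_6 = 2.931101 − (-3.817878)·(-0.654782)/(-20.927165) = 3.050557;  |Δ| = 0.119456
F(3.050557) = -0.611825
s_7 = 3.050557 − (-0.611825)·(0.119456)/(3.206053) = 3.073353;  |Δ| = 0.022796
F(3.073353) = 0.029364
s_8 = 3.073353 − 0.029364·(0.022796)/(0.641189) = 3.072309;  |Δ| = 0.001044
|s_8 − s_7| = 0.001044 < 0.01

n = 8, s_n = 3.0723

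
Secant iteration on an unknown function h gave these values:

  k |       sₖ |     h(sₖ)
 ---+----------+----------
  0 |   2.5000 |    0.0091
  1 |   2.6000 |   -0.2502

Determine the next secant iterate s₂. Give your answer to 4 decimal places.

s₂ = 2.6000 − (-0.2502)·(2.6000 − 2.5000) / (-0.2502 − 0.0091)
   = 2.6000 − (-0.025020)/(-0.259300) = 2.503509

2.5035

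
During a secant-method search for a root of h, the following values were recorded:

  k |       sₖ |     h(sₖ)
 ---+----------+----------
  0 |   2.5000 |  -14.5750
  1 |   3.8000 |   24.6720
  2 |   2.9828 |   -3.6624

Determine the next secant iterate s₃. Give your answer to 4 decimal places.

3.0884

s₃ = 2.9828 − (-3.6624)·(2.9828 − 3.8000) / (-3.6624 − 24.6720)
   = 2.9828 − (2.992913)/(-28.334400) = 3.088428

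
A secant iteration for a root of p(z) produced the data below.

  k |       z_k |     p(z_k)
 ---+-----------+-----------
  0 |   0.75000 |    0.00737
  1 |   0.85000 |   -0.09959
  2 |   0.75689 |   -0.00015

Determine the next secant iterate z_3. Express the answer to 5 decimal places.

z_3 = 0.75689 − (-0.00015)·(0.75689 − 0.85000) / (-0.00015 − (-0.09959))
   = 0.75689 − (0.0000140)/(0.0994400) = 0.7567495

0.75675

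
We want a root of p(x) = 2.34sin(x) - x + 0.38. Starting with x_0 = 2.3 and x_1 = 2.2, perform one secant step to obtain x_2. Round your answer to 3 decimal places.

p(2.3) = -0.17505, p(2.2) = 0.07188
x_2 = 2.20000 − 0.07188·(2.20000 − 2.30000) / (0.07188 − (-0.17505)) = 2.20000 − (-0.00719)/(0.24693) = 2.22911

2.229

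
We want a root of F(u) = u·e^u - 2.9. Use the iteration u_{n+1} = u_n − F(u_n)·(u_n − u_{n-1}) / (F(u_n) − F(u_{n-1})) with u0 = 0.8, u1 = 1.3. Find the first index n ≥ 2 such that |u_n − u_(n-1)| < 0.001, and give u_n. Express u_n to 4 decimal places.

n = 5, u_n = 1.0326

F(0.8) = -1.119567, F(1.3) = 1.870086
u2 = 1.300000 − 1.870086·(0.500000)/(2.989653) = 0.987240;  |Δ| = 0.312760
F(0.987240) = -0.250427
u3 = 0.987240 − (-0.250427)·(-0.312760)/(-2.120512) = 1.024176;  |Δ| = 0.036936
F(1.024176) = -0.047873
u4 = 1.024176 − (-0.047873)·(0.036936)/(0.202554) = 1.032906;  |Δ| = 0.008730
F(1.032906) = 0.001658
u5 = 1.032906 − 0.001658·(0.008730)/(0.049530) = 1.032614;  |Δ| = 0.000292
|u5 − u4| = 0.000292 < 0.001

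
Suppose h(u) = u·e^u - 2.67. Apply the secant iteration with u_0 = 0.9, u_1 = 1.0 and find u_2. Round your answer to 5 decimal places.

h(0.9) = -0.4563572, h(1.0) = 0.0482818
u_2 = 1.0000000 − 0.0482818·(1.0000000 − 0.9000000) / (0.0482818 − (-0.4563572)) = 1.0000000 − (0.0048282)/(0.5046390) = 0.9904324

0.99043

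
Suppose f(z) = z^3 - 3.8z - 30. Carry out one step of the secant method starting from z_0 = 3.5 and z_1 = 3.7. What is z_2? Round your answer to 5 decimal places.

f(3.5) = -0.4250000, f(3.7) = 6.5930000
z_2 = 3.7000000 − 6.5930000·(3.7000000 − 3.5000000) / (6.5930000 − (-0.4250000)) = 3.7000000 − (1.3186000)/(7.0180000) = 3.5121117

3.51211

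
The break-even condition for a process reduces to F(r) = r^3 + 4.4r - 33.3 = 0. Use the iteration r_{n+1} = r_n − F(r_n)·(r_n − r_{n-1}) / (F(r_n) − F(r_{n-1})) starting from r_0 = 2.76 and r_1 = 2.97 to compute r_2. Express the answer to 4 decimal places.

F(2.76) = -0.131424, F(2.97) = 5.966073
r_2 = 2.970000 − 5.966073·(2.970000 − 2.760000) / (5.966073 − (-0.131424)) = 2.970000 − (1.252875)/(6.097497) = 2.764526

2.7645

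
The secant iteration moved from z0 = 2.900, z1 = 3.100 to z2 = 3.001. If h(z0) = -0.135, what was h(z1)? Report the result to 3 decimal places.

The secant line through (2.900, -0.135) and (3.100, h(z1)) crosses zero at z2 = 3.001.
So (2.900, -0.135), (3.100, h(z1)), (3.001, 0) are collinear:
h(z1) = -0.135 · (3.100 − 3.001) / (2.900 − 3.001) = -0.135 · (0.09900)/(-0.10100) = 0.13233

0.132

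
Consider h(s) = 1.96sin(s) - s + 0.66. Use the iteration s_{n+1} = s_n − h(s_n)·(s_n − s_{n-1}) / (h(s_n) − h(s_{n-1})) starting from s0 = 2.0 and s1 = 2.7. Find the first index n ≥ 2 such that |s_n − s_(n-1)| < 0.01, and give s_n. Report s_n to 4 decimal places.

n = 4, s_n = 2.2206

h(2.0) = 0.442223, h(2.7) = -1.202335
s2 = 2.700000 − (-1.202335)·(0.700000)/(-1.644558) = 2.188231;  |Δ| = 0.511769
h(2.188231) = 0.069888
s3 = 2.188231 − 0.069888·(-0.511769)/(1.272223) = 2.216344;  |Δ| = 0.028113
h(2.216344) = 0.009246
s4 = 2.216344 − 0.009246·(0.028113)/(-0.060642) = 2.220630;  |Δ| = 0.004286
|s4 − s3| = 0.004286 < 0.01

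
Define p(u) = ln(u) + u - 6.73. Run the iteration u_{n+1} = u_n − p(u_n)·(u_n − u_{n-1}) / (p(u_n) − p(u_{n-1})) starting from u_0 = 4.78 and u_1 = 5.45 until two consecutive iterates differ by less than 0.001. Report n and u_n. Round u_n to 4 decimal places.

p(4.78) = -0.385559, p(5.45) = 0.415616
u_2 = 5.450000 − 0.415616·(0.670000)/(0.801175) = 5.102432;  |Δ| = 0.347568
p(5.102432) = 0.002150
u_3 = 5.102432 − 0.002150·(-0.347568)/(-0.413466) = 5.100625;  |Δ| = 0.001807
p(5.100625) = -0.000012
u_4 = 5.100625 − (-0.000012)·(-0.001807)/(-0.002161) = 5.100635;  |Δ| = 0.000010
|u_4 − u_3| = 0.000010 < 0.001

n = 4, u_n = 5.1006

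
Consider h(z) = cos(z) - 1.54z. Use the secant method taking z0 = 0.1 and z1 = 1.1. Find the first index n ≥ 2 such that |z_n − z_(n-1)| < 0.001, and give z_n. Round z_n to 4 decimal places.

h(0.1) = 0.841004, h(1.1) = -1.240404
z2 = 1.100000 − (-1.240404)·(1.000000)/(-2.081408) = 0.504055;  |Δ| = 0.595945
h(0.504055) = 0.099386
z3 = 0.504055 − 0.099386·(-0.595945)/(1.339790) = 0.548263;  |Δ| = 0.044207
h(0.548263) = 0.009107
z4 = 0.548263 − 0.009107·(0.044207)/(-0.090279) = 0.552722;  |Δ| = 0.004459
h(0.552722) = -0.000093
z5 = 0.552722 − (-0.000093)·(0.004459)/(-0.009200) = 0.552677;  |Δ| = 0.000045
|z5 − z4| = 0.000045 < 0.001

n = 5, z_n = 0.5527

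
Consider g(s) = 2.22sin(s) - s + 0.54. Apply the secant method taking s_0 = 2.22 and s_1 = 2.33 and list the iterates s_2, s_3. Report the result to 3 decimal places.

g(2.22) = 0.08838, g(2.33) = -0.17965
s_2 = 2.33000 − (-0.17965)·(2.33000 − 2.22000) / (-0.17965 − 0.08838) = 2.33000 − (-0.01976)/(-0.26802) = 2.25627
g(2.25627) = 0.00227
s_3 = 2.25627 − 0.00227·(2.25627 − 2.33000) / (0.00227 − (-0.17965)) = 2.25627 − (-0.00017)/(0.18192) = 2.25719

2.256, 2.257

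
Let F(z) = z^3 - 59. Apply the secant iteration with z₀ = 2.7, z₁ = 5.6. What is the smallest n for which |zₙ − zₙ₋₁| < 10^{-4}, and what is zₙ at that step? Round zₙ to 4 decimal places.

n = 7, zₙ = 3.8930

F(2.7) = -39.317000, F(5.6) = 116.616000
z₂ = 5.600000 − 116.616000·(2.900000)/(155.933000) = 3.431207;  |Δ| = 2.168793
F(3.431207) = -18.603778
z₃ = 3.431207 − (-18.603778)·(-2.168793)/(-135.219778) = 3.729593;  |Δ| = 0.298386
F(3.729593) = -7.121852
z₄ = 3.729593 − (-7.121852)·(0.298386)/(11.481925) = 3.914672;  |Δ| = 0.185079
F(3.914672) = 0.991026
z₅ = 3.914672 − 0.991026·(0.185079)/(8.112878) = 3.892064;  |Δ| = 0.022608
F(3.892064) = -0.042375
z₆ = 3.892064 − (-0.042375)·(-0.022608)/(-1.033401) = 3.892991;  |Δ| = 0.000927
F(3.892991) = -0.000235
z₇ = 3.892991 − (-0.000235)·(0.000927)/(0.042140) = 3.892996;  |Δ| = 0.000005
|z₇ − z₆| = 0.000005 < 10^{-4}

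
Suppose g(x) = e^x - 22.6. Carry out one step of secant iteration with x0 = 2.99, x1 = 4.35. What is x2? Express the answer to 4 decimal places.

3.0541

g(2.99) = -2.714318, g(4.35) = 54.878463
x2 = 4.350000 − 54.878463·(4.350000 − 2.990000) / (54.878463 − (-2.714318)) = 4.350000 − (74.634710)/(57.592780) = 3.054096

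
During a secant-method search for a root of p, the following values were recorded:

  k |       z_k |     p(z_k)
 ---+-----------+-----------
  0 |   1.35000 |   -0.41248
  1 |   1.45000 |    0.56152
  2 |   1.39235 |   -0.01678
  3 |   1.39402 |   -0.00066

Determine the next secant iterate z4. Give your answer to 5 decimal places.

z4 = 1.39402 − (-0.00066)·(1.39402 − 1.39235) / (-0.00066 − (-0.01678))
   = 1.39402 − (-0.0000011)/(0.0161200) = 1.3940884

1.39409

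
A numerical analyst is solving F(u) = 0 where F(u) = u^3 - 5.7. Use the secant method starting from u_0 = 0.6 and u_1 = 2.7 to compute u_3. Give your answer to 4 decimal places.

1.5276

F(0.6) = -5.484000, F(2.7) = 13.983000
u_2 = 2.700000 − 13.983000·(2.700000 − 0.600000) / (13.983000 − (-5.484000)) = 2.700000 − (29.364300)/(19.467000) = 1.191586
F(1.191586) = -4.008095
u_3 = 1.191586 − (-4.008095)·(1.191586 − 2.700000) / (-4.008095 − 13.983000) = 1.191586 − (6.045868)/(-17.991095) = 1.527634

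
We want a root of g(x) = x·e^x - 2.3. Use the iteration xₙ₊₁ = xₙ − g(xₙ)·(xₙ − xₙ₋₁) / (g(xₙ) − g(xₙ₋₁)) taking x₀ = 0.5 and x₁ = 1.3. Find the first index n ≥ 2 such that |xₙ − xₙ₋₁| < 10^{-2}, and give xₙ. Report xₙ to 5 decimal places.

n = 5, xₙ = 0.91815

g(0.5) = -1.4756394, g(1.3) = 2.4700857
x₂ = 1.3000000 − 2.4700857·(0.8000000)/(3.9457250) = 0.7991875;  |Δ| = 0.5008125
g(0.7991875) = -0.5228202
x₃ = 0.7991875 − (-0.5228202)·(-0.5008125)/(-2.9929058) = 0.8866726;  |Δ| = 0.0874852
g(0.8866726) = -0.1480095
x₄ = 0.8866726 − (-0.1480095)·(0.0874852)/(0.3748107) = 0.9212198;  |Δ| = 0.0345471
g(0.9212198) = 0.0144294
x₅ = 0.9212198 − 0.0144294·(0.0345471)/(0.1624389) = 0.9181510;  |Δ| = 0.0030688
|x₅ − x₄| = 0.0030688 < 10^{-2}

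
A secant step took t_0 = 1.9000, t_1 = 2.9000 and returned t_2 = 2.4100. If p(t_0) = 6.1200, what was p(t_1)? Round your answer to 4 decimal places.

-5.8800

The secant line through (1.9000, 6.1200) and (2.9000, p(t_1)) crosses zero at t_2 = 2.4100.
So (1.9000, 6.1200), (2.9000, p(t_1)), (2.4100, 0) are collinear:
p(t_1) = 6.1200 · (2.9000 − 2.4100) / (1.9000 − 2.4100) = 6.1200 · (0.490000)/(-0.510000) = -5.880000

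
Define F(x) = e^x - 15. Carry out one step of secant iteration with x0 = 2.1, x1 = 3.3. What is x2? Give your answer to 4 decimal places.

F(2.1) = -6.833830, F(3.3) = 12.112639
x2 = 3.300000 − 12.112639·(3.300000 − 2.100000) / (12.112639 − (-6.833830)) = 3.300000 − (14.535167)/(18.946469) = 2.532830

2.5328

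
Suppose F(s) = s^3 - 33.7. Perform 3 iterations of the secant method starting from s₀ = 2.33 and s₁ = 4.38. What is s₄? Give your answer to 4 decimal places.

3.2388

F(2.33) = -21.050663, F(4.38) = 50.327672
s₂ = 4.380000 − 50.327672·(4.380000 − 2.330000) / (50.327672 − (-21.050663)) = 4.380000 − (103.171728)/(71.378335) = 2.934579
F(2.934579) = -8.428122
s₃ = 2.934579 − (-8.428122)·(2.934579 − 4.380000) / (-8.428122 − 50.327672) = 2.934579 − (12.182182)/(-58.755794) = 3.141915
F(3.141915) = -2.684176
s₄ = 3.141915 − (-2.684176)·(3.141915 − 2.934579) / (-2.684176 − (-8.428122)) = 3.141915 − (-0.556526)/(5.743946) = 3.238804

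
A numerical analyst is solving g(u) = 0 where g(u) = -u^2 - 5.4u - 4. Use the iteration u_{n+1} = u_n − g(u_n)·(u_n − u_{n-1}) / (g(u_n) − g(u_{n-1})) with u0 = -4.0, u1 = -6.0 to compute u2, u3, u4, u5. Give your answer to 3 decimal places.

-4.348, -4.464, -4.516, -4.514

g(-4.0) = 1.60000, g(-6.0) = -7.60000
u2 = -6.00000 − (-7.60000)·(-6.00000 − (-4.00000)) / (-7.60000 − 1.60000) = -6.00000 − (15.20000)/(-9.20000) = -4.34783
g(-4.34783) = 0.57467
u3 = -4.34783 − 0.57467·(-4.34783 − (-6.00000)) / (0.57467 − (-7.60000)) = -4.34783 − (0.94945)/(8.17467) = -4.46397
g(-4.46397) = 0.17840
u4 = -4.46397 − 0.17840·(-4.46397 − (-4.34783)) / (0.17840 − 0.57467) = -4.46397 − (-0.02072)/(-0.39627) = -4.51626
g(-4.51626) = -0.00881
u5 = -4.51626 − (-0.00881)·(-4.51626 − (-4.46397)) / (-0.00881 − 0.17840) = -4.51626 − (0.00046)/(-0.18721) = -4.51380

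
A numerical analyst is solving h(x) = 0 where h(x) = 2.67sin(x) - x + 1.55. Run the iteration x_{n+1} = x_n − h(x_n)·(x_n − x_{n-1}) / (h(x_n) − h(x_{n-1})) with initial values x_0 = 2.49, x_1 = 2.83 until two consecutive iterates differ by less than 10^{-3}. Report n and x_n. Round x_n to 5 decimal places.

n = 4, x_n = 2.69739

h(2.49) = 0.6792309, h(2.83) = -0.4614448
x_2 = 2.8300000 − (-0.4614448)·(0.3400000)/(-1.1406757) = 2.6924576;  |Δ| = 0.1375424
h(2.6924576) = 0.0168203
x_3 = 2.6924576 − 0.0168203·(-0.1375424)/(0.4782651) = 2.6972949;  |Δ| = 0.0048373
h(2.6972949) = 0.0003349
x_4 = 2.6972949 − 0.0003349·(0.0048373)/(-0.0164854) = 2.6973932;  |Δ| = 0.0000983
|x_4 − x_3| = 0.0000983 < 10^{-3}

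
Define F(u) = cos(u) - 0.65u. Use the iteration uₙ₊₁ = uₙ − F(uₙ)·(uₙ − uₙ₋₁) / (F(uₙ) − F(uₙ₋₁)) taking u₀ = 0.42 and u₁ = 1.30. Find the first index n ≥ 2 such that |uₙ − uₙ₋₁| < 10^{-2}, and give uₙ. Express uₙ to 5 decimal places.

n = 4, uₙ = 0.92543

F(0.42) = 0.6400889, F(1.30) = -0.5775012
u₂ = 1.3000000 − (-0.5775012)·(0.8800000)/(-1.2175901) = 0.8826173;  |Δ| = 0.4173827
F(0.8826173) = 0.0614304
u₃ = 0.8826173 − 0.0614304·(-0.4173827)/(0.6389316) = 0.9227468;  |Δ| = 0.0401295
F(0.9227468) = 0.0038471
u₄ = 0.9227468 − 0.0038471·(0.0401295)/(-0.0575834) = 0.9254278;  |Δ| = 0.0026810
|u₄ − u₃| = 0.0026810 < 10^{-2}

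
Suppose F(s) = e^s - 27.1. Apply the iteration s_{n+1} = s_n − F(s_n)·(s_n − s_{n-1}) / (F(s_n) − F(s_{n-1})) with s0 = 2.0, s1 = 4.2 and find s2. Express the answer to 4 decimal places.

2.7313

F(2.0) = -19.710944, F(4.2) = 39.586331
s2 = 4.200000 − 39.586331·(4.200000 − 2.000000) / (39.586331 − (-19.710944)) = 4.200000 − (87.089928)/(59.297275) = 2.731300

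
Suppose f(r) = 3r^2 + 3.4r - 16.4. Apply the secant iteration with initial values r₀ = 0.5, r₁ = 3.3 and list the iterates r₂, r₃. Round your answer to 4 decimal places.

1.4426, 1.7405

f(0.5) = -13.950000, f(3.3) = 27.490000
r₂ = 3.300000 − 27.490000·(3.300000 − 0.500000) / (27.490000 − (-13.950000)) = 3.300000 − (76.972000)/(41.440000) = 1.442568
f(1.442568) = -5.252267
r₃ = 1.442568 − (-5.252267)·(1.442568 − 3.300000) / (-5.252267 − 27.490000) = 1.442568 − (9.755731)/(-32.742267) = 1.740523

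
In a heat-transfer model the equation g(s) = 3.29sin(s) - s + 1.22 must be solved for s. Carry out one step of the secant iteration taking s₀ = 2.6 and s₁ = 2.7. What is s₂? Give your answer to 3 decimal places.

g(2.6) = 0.31600, g(2.7) = -0.07392
s₂ = 2.70000 − (-0.07392)·(2.70000 − 2.60000) / (-0.07392 − 0.31600) = 2.70000 − (-0.00739)/(-0.38992) = 2.68104

2.681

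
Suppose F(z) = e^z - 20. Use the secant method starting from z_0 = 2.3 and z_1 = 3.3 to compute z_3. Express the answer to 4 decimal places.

2.9795

F(2.3) = -10.025818, F(3.3) = 7.112639
z_2 = 3.300000 − 7.112639·(3.300000 − 2.300000) / (7.112639 − (-10.025818)) = 3.300000 − (7.112639)/(17.138456) = 2.884990
F(2.884990) = -2.096620
z_3 = 2.884990 − (-2.096620)·(2.884990 − 3.300000) / (-2.096620 − 7.112639) = 2.884990 − (0.870119)/(-9.209259) = 2.979473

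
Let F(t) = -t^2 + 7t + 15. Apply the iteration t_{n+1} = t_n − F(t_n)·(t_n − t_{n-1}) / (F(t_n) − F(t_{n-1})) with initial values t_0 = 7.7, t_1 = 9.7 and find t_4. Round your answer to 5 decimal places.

F(7.7) = 9.6100000, F(9.7) = -11.1900000
t_2 = 9.7000000 − (-11.1900000)·(9.7000000 − 7.7000000) / (-11.1900000 − 9.6100000) = 9.7000000 − (-22.3800000)/(-20.8000000) = 8.6240385
F(8.6240385) = 0.9942298
t_3 = 8.6240385 − 0.9942298·(8.6240385 − 9.7000000) / (0.9942298 − (-11.1900000)) = 8.6240385 − (-1.0697531)/(12.1842298) = 8.7118366
F(8.7118366) = 0.0867589
t_4 = 8.7118366 − 0.0867589·(8.7118366 − 8.6240385) / (0.0867589 − 0.9942298) = 8.7118366 − (0.0076173)/(-0.9074709) = 8.7202306

8.72023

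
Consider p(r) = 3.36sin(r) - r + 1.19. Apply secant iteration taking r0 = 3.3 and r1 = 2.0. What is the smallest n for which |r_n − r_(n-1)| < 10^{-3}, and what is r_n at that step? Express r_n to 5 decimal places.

n = 5, r_n = 2.68161

p(3.3) = -2.6400255, p(2.0) = 2.2452394
r2 = 2.0000000 − 2.2452394·(-1.3000000)/(4.8852649) = 2.5974724;  |Δ| = 0.5974724
p(2.5974724) = 0.3318838
r3 = 2.5974724 − 0.3318838·(0.5974724)/(-1.9133555) = 2.7011079;  |Δ| = 0.1036354
p(2.7011079) = -0.0784778
r4 = 2.7011079 − (-0.0784778)·(0.1036354)/(-0.4103616) = 2.6812886;  |Δ| = 0.0198193
p(2.6812886) = 0.0012924
r5 = 2.6812886 − 0.0012924·(-0.0198193)/(0.0797702) = 2.6816097;  |Δ| = 0.0003211
|r5 − r4| = 0.0003211 < 10^{-3}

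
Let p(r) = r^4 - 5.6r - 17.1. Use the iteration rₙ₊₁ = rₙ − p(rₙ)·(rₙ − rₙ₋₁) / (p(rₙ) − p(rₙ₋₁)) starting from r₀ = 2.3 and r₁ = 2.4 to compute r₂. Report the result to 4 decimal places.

2.3431

p(2.3) = -1.995900, p(2.4) = 2.637600
r₂ = 2.400000 − 2.637600·(2.400000 − 2.300000) / (2.637600 − (-1.995900)) = 2.400000 − (0.263760)/(4.633500) = 2.343075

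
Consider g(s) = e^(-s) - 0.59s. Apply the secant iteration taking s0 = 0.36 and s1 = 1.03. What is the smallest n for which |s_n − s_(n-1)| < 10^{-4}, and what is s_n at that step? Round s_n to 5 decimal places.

g(0.36) = 0.4852763, g(1.03) = -0.2506930
s2 = 1.0300000 − (-0.2506930)·(0.6700000)/(-0.7359694) = 0.8017781;  |Δ| = 0.2282219
g(0.8017781) = -0.0245183
s3 = 0.8017781 − (-0.0245183)·(-0.2282219)/(0.2261747) = 0.7770378;  |Δ| = 0.0247403
g(0.7770378) = 0.0013136
s4 = 0.7770378 − 0.0013136·(-0.0247403)/(0.0258319) = 0.7782959;  |Δ| = 0.0012581
g(0.7782959) = -0.0000067
s5 = 0.7782959 − (-0.0000067)·(0.0012581)/(-0.0013203) = 0.7782895;  |Δ| = 0.0000064
|s5 − s4| = 0.0000064 < 10^{-4}

n = 5, s_n = 0.77829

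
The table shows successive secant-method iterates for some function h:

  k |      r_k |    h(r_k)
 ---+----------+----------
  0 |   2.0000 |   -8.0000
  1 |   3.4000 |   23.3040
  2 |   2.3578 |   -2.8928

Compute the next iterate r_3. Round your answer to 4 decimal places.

r_3 = 2.3578 − (-2.8928)·(2.3578 − 3.4000) / (-2.8928 − 23.3040)
   = 2.3578 − (3.014876)/(-26.196800) = 2.472886

2.4729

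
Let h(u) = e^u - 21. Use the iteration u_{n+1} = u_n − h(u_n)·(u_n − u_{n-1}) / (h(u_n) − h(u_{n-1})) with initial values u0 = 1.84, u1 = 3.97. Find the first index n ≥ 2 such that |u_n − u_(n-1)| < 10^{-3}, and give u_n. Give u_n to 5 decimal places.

h(1.84) = -14.7034617, h(3.97) = 31.9845308
u2 = 3.9700000 − 31.9845308·(2.1300000)/(46.6879926) = 2.5108015;  |Δ| = 1.4591985
h(2.5108015) = -8.6852041
u3 = 2.5108015 − (-8.6852041)·(-1.4591985)/(-40.6697349) = 2.8224198;  |Δ| = 0.3116184
h(2.8224198) = -4.1825028
u4 = 2.8224198 − (-4.1825028)·(0.3116184)/(4.5027013) = 3.1118783;  |Δ| = 0.2894584
h(3.1118783) = 1.4631965
u5 = 3.1118783 − 1.4631965·(0.2894584)/(5.6456993) = 3.0368593;  |Δ| = 0.0750190
h(3.0368593) = -0.1603111
u6 = 3.0368593 − (-0.1603111)·(-0.0750190)/(-1.6235075) = 3.0442669;  |Δ| = 0.0074076
h(3.0442669) = -0.0053648
u7 = 3.0442669 − (-0.0053648)·(0.0074076)/(0.1549462) = 3.0445234;  |Δ| = 0.0002565
|u7 − u6| = 0.0002565 < 10^{-3}

n = 7, u_n = 3.04452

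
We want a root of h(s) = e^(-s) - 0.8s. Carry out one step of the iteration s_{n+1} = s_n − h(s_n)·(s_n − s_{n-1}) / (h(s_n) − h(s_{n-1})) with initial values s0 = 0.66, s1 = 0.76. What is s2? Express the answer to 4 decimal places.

0.6514

h(0.66) = -0.011149, h(0.76) = -0.140334
s2 = 0.760000 − (-0.140334)·(0.760000 − 0.660000) / (-0.140334 − (-0.011149)) = 0.760000 − (-0.014033)/(-0.129185) = 0.651370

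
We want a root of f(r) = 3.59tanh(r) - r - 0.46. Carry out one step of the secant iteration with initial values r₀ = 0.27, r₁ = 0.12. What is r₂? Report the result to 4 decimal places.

0.1817

f(0.27) = 0.216413, f(0.12) = -0.151256
r₂ = 0.120000 − (-0.151256)·(0.120000 − 0.270000) / (-0.151256 − 0.216413) = 0.120000 − (0.022688)/(-0.367669) = 0.181709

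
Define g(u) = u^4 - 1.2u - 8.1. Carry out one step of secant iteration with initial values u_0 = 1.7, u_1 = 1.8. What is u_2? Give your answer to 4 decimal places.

1.7883

g(1.7) = -1.787900, g(1.8) = 0.237600
u_2 = 1.800000 − 0.237600·(1.800000 − 1.700000) / (0.237600 − (-1.787900)) = 1.800000 − (0.023760)/(2.025500) = 1.788270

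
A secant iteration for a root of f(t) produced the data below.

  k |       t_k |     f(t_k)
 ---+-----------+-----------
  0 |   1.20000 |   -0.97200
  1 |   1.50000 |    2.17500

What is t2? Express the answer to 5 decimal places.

t2 = 1.50000 − 2.17500·(1.50000 − 1.20000) / (2.17500 − (-0.97200))
   = 1.50000 − (0.6525000)/(3.1470000) = 1.2926597

1.29266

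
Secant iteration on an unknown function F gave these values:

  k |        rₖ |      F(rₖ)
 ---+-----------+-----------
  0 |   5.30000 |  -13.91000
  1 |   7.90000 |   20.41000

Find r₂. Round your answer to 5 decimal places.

6.35379

r₂ = 7.90000 − 20.41000·(7.90000 − 5.30000) / (20.41000 − (-13.91000))
   = 7.90000 − (53.0660000)/(34.3200000) = 6.3537879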